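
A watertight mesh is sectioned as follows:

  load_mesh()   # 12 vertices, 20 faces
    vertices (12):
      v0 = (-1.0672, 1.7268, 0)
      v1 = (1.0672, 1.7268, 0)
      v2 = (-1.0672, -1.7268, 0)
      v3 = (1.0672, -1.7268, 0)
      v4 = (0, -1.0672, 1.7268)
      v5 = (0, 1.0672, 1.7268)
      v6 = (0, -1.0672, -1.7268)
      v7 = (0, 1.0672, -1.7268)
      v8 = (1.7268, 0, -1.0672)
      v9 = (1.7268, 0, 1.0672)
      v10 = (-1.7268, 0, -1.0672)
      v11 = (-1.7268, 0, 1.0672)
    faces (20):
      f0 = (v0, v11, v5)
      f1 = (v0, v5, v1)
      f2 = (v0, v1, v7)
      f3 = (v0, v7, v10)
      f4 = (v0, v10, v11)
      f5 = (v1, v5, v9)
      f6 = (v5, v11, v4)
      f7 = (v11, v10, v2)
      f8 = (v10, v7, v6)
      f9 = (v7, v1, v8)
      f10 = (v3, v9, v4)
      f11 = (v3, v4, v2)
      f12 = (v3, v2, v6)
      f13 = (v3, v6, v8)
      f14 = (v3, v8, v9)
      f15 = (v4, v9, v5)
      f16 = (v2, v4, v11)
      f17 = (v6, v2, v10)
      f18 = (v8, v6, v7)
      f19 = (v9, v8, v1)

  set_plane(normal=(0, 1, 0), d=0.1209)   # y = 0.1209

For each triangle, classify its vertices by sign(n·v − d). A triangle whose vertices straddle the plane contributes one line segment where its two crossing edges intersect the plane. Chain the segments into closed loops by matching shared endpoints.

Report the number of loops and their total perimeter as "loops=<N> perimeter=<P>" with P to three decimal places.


loops=1 perimeter=11.372

Straddling triangles (10 of 20):
  (v0,v11,v5) [+-+] → (-1.68062, 0.1209, 0.992481)–(-1.53118, 0.1209, 1.14192)  len=0.2113
  (v0,v7,v10) [++-] → (-1.53118, 0.1209, -1.14192)–(-1.68062, 0.1209, -0.992481)  len=0.2113
  (v0,v10,v11) [+--] → (-1.68062, 0.1209, -0.992481)–(-1.68062, 0.1209, 0.992481)  len=1.9850
  (v1,v5,v9) [++-] → (1.53118, 0.1209, 1.14192)–(1.68062, 0.1209, 0.992481)  len=0.2113
  (v5,v11,v4) [+--] → (-1.53118, 0.1209, 1.14192)–(0, 0.1209, 1.7268)  len=1.6391
  (v10,v7,v6) [-+-] → (-1.53118, 0.1209, -1.14192)–(0, 0.1209, -1.7268)  len=1.6391
  (v7,v1,v8) [++-] → (1.68062, 0.1209, -0.992481)–(1.53118, 0.1209, -1.14192)  len=0.2113
  (v4,v9,v5) [--+] → (1.53118, 0.1209, 1.14192)–(0, 0.1209, 1.7268)  len=1.6391
  (v8,v6,v7) [--+] → (0, 0.1209, -1.7268)–(1.53118, 0.1209, -1.14192)  len=1.6391
  (v9,v8,v1) [--+] → (1.68062, 0.1209, -0.992481)–(1.68062, 0.1209, 0.992481)  len=1.9850

Chained into 1 loop(s):
  loop 1: 10 segments, perimeter = 11.3716
Total perimeter = 11.372


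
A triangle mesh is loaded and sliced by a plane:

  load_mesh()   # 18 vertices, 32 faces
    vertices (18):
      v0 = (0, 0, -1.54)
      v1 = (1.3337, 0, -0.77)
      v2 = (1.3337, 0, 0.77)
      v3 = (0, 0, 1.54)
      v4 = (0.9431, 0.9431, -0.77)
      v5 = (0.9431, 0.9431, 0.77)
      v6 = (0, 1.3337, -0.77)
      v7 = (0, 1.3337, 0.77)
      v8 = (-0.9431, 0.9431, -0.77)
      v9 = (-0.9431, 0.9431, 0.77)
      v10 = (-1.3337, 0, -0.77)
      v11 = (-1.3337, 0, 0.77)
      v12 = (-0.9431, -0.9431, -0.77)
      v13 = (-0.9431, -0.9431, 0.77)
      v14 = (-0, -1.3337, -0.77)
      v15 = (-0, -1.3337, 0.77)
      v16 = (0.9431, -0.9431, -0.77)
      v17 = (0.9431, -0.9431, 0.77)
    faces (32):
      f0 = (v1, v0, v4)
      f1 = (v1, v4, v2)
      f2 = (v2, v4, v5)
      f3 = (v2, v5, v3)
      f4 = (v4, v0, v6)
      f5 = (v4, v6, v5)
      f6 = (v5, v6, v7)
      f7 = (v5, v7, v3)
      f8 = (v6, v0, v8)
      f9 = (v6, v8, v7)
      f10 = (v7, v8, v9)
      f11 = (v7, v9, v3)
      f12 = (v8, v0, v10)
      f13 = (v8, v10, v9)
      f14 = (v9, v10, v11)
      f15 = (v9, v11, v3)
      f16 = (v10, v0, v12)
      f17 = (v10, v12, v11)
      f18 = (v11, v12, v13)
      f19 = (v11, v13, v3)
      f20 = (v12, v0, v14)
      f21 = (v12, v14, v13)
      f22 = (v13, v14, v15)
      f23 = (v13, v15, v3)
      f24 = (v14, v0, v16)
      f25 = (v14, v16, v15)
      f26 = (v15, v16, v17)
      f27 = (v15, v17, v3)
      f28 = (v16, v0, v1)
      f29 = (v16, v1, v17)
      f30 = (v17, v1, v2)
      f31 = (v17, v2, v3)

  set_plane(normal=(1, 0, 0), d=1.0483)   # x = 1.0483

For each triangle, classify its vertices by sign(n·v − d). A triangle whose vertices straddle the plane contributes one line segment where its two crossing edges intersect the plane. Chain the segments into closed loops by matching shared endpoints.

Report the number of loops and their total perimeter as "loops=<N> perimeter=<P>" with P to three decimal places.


Straddling triangles (8 of 32):
  (v1,v0,v4) [+--] → (1.0483, 0, -0.934773)–(1.0483, 0.689096, -0.77)  len=0.7085
  (v1,v4,v2) [+-+] → (1.0483, 0.689096, -0.77)–(1.0483, 0.689096, -0.355233)  len=0.4148
  (v2,v4,v5) [+--] → (1.0483, 0.689096, -0.355233)–(1.0483, 0.689096, 0.77)  len=1.1252
  (v2,v5,v3) [+--] → (1.0483, 0.689096, 0.77)–(1.0483, 0, 0.934773)  len=0.7085
  (v16,v0,v1) [--+] → (1.0483, 0, -0.934773)–(1.0483, -0.689096, -0.77)  len=0.7085
  (v16,v1,v17) [-+-] → (1.0483, -0.689096, -0.77)–(1.0483, -0.689096, 0.355233)  len=1.1252
  (v17,v1,v2) [-++] → (1.0483, -0.689096, 0.355233)–(1.0483, -0.689096, 0.77)  len=0.4148
  (v17,v2,v3) [-+-] → (1.0483, -0.689096, 0.77)–(1.0483, 0, 0.934773)  len=0.7085

Chained into 1 loop(s):
  loop 1: 8 segments, perimeter = 5.9141
Total perimeter = 5.914

loops=1 perimeter=5.914


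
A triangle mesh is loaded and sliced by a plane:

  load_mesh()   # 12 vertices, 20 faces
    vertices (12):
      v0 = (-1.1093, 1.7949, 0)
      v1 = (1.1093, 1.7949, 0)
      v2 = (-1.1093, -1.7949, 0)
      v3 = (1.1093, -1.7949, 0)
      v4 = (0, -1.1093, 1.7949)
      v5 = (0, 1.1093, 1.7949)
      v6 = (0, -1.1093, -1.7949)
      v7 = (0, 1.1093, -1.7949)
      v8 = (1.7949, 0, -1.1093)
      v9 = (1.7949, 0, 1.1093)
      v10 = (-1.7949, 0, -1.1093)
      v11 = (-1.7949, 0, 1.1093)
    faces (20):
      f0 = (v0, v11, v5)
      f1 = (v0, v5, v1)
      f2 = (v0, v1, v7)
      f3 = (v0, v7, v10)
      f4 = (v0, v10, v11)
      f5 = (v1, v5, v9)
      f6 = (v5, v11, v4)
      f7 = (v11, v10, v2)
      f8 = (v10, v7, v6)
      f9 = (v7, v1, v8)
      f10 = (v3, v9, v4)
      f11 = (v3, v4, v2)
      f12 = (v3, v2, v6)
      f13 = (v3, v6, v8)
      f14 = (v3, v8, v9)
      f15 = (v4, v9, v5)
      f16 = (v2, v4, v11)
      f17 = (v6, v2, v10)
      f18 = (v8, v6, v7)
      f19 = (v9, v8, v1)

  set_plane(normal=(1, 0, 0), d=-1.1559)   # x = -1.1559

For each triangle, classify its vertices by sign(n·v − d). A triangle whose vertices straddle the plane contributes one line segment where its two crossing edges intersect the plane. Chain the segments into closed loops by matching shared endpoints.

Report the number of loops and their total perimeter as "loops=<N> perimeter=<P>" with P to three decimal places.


loops=1 perimeter=9.111

Straddling triangles (8 of 20):
  (v0,v11,v5) [+-+] → (-1.1559, 1.6729, 0.0753987)–(-1.1559, 0.39492, 1.35338)  len=1.8073
  (v0,v7,v10) [++-] → (-1.1559, 0.39492, -1.35338)–(-1.1559, 1.6729, -0.0753987)  len=1.8073
  (v0,v10,v11) [+--] → (-1.1559, 1.6729, -0.0753987)–(-1.1559, 1.6729, 0.0753987)  len=0.1508
  (v5,v11,v4) [+-+] → (-1.1559, 0.39492, 1.35338)–(-1.1559, -0.39492, 1.35338)  len=0.7898
  (v11,v10,v2) [--+] → (-1.1559, -1.6729, -0.0753987)–(-1.1559, -1.6729, 0.0753987)  len=0.1508
  (v10,v7,v6) [-++] → (-1.1559, 0.39492, -1.35338)–(-1.1559, -0.39492, -1.35338)  len=0.7898
  (v2,v4,v11) [++-] → (-1.1559, -0.39492, 1.35338)–(-1.1559, -1.6729, 0.0753987)  len=1.8073
  (v6,v2,v10) [++-] → (-1.1559, -1.6729, -0.0753987)–(-1.1559, -0.39492, -1.35338)  len=1.8073

Chained into 1 loop(s):
  loop 1: 8 segments, perimeter = 9.1106
Total perimeter = 9.111


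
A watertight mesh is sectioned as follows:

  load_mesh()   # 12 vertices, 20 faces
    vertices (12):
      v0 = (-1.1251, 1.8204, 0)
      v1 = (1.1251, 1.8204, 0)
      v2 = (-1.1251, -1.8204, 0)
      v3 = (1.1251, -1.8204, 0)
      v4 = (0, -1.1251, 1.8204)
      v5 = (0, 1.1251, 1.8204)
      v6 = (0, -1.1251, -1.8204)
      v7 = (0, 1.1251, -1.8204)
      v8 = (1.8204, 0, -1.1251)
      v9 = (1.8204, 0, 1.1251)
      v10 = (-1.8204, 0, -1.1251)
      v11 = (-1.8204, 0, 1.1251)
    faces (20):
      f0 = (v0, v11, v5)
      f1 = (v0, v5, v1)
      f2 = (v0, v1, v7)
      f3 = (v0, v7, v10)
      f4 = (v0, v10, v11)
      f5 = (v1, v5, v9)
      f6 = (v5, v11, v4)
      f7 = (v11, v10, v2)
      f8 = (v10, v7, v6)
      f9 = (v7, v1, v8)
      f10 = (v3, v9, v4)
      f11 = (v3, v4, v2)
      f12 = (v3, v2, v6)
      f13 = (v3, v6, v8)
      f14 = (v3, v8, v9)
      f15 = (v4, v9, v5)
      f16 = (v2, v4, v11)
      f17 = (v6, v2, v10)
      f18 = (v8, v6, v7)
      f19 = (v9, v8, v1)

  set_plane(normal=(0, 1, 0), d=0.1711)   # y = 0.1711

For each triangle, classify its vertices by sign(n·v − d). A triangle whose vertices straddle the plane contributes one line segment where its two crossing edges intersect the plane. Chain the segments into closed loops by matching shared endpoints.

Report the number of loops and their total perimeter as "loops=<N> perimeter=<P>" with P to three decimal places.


loops=1 perimeter=11.883

Straddling triangles (10 of 20):
  (v0,v11,v5) [+-+] → (-1.75505, 0.1711, 1.01935)–(-1.54356, 0.1711, 1.23084)  len=0.2991
  (v0,v7,v10) [++-] → (-1.54356, 0.1711, -1.23084)–(-1.75505, 0.1711, -1.01935)  len=0.2991
  (v0,v10,v11) [+--] → (-1.75505, 0.1711, -1.01935)–(-1.75505, 0.1711, 1.01935)  len=2.0387
  (v1,v5,v9) [++-] → (1.54356, 0.1711, 1.23084)–(1.75505, 0.1711, 1.01935)  len=0.2991
  (v5,v11,v4) [+--] → (-1.54356, 0.1711, 1.23084)–(0, 0.1711, 1.8204)  len=1.6523
  (v10,v7,v6) [-+-] → (-1.54356, 0.1711, -1.23084)–(0, 0.1711, -1.8204)  len=1.6523
  (v7,v1,v8) [++-] → (1.75505, 0.1711, -1.01935)–(1.54356, 0.1711, -1.23084)  len=0.2991
  (v4,v9,v5) [--+] → (1.54356, 0.1711, 1.23084)–(0, 0.1711, 1.8204)  len=1.6523
  (v8,v6,v7) [--+] → (0, 0.1711, -1.8204)–(1.54356, 0.1711, -1.23084)  len=1.6523
  (v9,v8,v1) [--+] → (1.75505, 0.1711, -1.01935)–(1.75505, 0.1711, 1.01935)  len=2.0387

Chained into 1 loop(s):
  loop 1: 10 segments, perimeter = 11.8830
Total perimeter = 11.883


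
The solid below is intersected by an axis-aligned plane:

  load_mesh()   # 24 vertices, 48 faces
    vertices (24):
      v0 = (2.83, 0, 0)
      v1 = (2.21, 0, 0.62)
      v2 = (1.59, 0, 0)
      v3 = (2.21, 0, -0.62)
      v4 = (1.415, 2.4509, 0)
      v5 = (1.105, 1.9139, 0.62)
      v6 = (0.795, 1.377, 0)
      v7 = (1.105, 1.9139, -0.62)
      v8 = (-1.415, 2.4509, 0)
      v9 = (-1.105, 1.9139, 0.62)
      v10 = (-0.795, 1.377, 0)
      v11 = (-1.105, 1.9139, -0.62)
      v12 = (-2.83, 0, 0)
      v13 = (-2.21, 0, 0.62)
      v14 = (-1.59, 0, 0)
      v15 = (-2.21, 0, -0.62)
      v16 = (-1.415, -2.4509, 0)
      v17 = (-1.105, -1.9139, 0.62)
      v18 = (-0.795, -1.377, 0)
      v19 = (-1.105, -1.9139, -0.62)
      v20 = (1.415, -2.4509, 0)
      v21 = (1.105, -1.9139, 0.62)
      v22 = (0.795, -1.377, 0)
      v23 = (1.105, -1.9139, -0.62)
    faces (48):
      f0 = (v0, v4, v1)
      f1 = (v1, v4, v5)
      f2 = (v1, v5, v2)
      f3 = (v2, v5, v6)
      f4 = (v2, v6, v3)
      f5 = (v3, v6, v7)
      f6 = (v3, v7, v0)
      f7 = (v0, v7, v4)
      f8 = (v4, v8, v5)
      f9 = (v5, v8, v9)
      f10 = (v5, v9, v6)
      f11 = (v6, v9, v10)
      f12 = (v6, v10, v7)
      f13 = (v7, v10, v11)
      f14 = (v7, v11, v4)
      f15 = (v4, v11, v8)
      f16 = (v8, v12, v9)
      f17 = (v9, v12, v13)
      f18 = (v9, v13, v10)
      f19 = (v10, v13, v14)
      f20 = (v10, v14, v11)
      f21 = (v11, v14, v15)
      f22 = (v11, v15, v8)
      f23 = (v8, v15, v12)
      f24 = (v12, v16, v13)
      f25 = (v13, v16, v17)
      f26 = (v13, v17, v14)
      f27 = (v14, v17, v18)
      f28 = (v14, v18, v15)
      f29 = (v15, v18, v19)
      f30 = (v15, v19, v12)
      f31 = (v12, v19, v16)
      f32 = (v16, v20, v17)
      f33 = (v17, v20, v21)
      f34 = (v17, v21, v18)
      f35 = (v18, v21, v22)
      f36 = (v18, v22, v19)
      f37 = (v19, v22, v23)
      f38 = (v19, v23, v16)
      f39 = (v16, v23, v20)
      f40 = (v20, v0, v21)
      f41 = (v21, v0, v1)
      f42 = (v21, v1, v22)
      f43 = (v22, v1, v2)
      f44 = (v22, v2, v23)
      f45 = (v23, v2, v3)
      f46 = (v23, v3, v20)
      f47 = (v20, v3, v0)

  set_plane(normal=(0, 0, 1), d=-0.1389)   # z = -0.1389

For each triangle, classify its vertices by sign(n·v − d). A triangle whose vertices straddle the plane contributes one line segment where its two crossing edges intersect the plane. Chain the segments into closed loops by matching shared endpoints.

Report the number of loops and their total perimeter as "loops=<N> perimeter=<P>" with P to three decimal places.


loops=2 perimeter=26.520

Straddling triangles (24 of 48):
  (v2,v6,v3) [++-] → (1.11201, 1.06851, -0.1389)–(1.7289, 0, -0.1389)  len=1.2338
  (v3,v6,v7) [-+-] → (1.11201, 1.06851, -0.1389)–(0.86445, 1.49728, -0.1389)  len=0.4951
  (v3,v7,v0) [--+] → (2.44354, 0.428775, -0.1389)–(2.6911, 0, -0.1389)  len=0.4951
  (v0,v7,v4) [+-+] → (2.44354, 0.428775, -0.1389)–(1.34555, 2.33059, -0.1389)  len=2.1960
  (v6,v10,v7) [++-] → (-0.369339, 1.49728, -0.1389)–(0.86445, 1.49728, -0.1389)  len=1.2338
  (v7,v10,v11) [-+-] → (-0.369339, 1.49728, -0.1389)–(-0.86445, 1.49728, -0.1389)  len=0.4951
  (v7,v11,v4) [--+] → (0.850439, 2.33059, -0.1389)–(1.34555, 2.33059, -0.1389)  len=0.4951
  (v4,v11,v8) [+-+] → (0.850439, 2.33059, -0.1389)–(-1.34555, 2.33059, -0.1389)  len=2.1960
  (v10,v14,v11) [++-] → (-1.48134, 0.428775, -0.1389)–(-0.86445, 1.49728, -0.1389)  len=1.2338
  (v11,v14,v15) [-+-] → (-1.48134, 0.428775, -0.1389)–(-1.7289, 0, -0.1389)  len=0.4951
  (v11,v15,v8) [--+] → (-1.59311, 1.90182, -0.1389)–(-1.34555, 2.33059, -0.1389)  len=0.4951
  (v8,v15,v12) [+-+] → (-1.59311, 1.90182, -0.1389)–(-2.6911, 0, -0.1389)  len=2.1960
  (v14,v18,v15) [++-] → (-1.11201, -1.06851, -0.1389)–(-1.7289, 0, -0.1389)  len=1.2338
  (v15,v18,v19) [-+-] → (-1.11201, -1.06851, -0.1389)–(-0.86445, -1.49728, -0.1389)  len=0.4951
  (v15,v19,v12) [--+] → (-2.44354, -0.428775, -0.1389)–(-2.6911, 0, -0.1389)  len=0.4951
  (v12,v19,v16) [+-+] → (-2.44354, -0.428775, -0.1389)–(-1.34555, -2.33059, -0.1389)  len=2.1960
  (v18,v22,v19) [++-] → (0.369339, -1.49728, -0.1389)–(-0.86445, -1.49728, -0.1389)  len=1.2338
  (v19,v22,v23) [-+-] → (0.369339, -1.49728, -0.1389)–(0.86445, -1.49728, -0.1389)  len=0.4951
  (v19,v23,v16) [--+] → (-0.850439, -2.33059, -0.1389)–(-1.34555, -2.33059, -0.1389)  len=0.4951
  (v16,v23,v20) [+-+] → (-0.850439, -2.33059, -0.1389)–(1.34555, -2.33059, -0.1389)  len=2.1960
  (v22,v2,v23) [++-] → (1.48134, -0.428775, -0.1389)–(0.86445, -1.49728, -0.1389)  len=1.2338
  (v23,v2,v3) [-+-] → (1.48134, -0.428775, -0.1389)–(1.7289, 0, -0.1389)  len=0.4951
  (v23,v3,v20) [--+] → (1.59311, -1.90182, -0.1389)–(1.34555, -2.33059, -0.1389)  len=0.4951
  (v20,v3,v0) [+-+] → (1.59311, -1.90182, -0.1389)–(2.6911, 0, -0.1389)  len=2.1960

Chained into 2 loop(s):
  loop 1: 12 segments, perimeter = 10.3734
  loop 2: 12 segments, perimeter = 16.1467
Total perimeter = 26.520


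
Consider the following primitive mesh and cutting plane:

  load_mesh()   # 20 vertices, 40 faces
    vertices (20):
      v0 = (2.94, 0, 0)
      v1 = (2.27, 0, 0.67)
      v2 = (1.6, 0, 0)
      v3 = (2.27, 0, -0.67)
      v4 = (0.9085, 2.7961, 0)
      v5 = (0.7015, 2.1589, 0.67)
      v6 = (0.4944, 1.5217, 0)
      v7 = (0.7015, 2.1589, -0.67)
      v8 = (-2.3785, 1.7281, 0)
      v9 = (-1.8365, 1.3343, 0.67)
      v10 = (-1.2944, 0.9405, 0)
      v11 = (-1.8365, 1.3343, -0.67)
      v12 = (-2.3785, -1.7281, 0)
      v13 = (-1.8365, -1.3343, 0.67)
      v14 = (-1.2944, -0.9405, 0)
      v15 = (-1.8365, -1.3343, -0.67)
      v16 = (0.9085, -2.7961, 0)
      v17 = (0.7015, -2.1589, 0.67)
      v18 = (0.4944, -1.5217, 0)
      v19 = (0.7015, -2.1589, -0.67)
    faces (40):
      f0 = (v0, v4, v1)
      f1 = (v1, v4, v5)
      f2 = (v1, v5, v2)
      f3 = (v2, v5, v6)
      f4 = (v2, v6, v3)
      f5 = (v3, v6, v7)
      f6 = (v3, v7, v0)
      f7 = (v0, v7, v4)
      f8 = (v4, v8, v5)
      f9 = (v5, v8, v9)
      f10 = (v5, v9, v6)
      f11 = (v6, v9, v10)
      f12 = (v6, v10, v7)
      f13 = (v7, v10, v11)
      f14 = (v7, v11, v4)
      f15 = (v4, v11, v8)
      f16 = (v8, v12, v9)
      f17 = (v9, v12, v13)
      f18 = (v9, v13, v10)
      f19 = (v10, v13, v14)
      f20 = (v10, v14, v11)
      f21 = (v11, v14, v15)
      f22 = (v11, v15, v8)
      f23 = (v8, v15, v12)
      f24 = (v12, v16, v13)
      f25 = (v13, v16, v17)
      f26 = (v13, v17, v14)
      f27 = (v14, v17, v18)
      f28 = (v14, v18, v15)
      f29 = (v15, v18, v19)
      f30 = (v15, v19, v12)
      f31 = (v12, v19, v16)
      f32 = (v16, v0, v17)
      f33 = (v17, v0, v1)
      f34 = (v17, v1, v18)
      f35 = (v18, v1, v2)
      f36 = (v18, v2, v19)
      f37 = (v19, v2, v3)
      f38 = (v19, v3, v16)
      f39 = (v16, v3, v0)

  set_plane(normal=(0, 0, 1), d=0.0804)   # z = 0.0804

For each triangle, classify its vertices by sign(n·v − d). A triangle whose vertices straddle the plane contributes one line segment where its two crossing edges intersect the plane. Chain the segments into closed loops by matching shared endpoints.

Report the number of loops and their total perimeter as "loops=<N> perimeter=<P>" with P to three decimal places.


loops=2 perimeter=26.685

Straddling triangles (20 of 40):
  (v0,v4,v1) [--+] → (1.07188, 2.46057, 0.0804)–(2.8596, 0, 0.0804)  len=3.0414
  (v1,v4,v5) [+-+] → (1.07188, 2.46057, 0.0804)–(0.88366, 2.71964, 0.0804)  len=0.3202
  (v1,v5,v2) [++-] → (1.49218, 0.259068, 0.0804)–(1.6804, 0, 0.0804)  len=0.3202
  (v2,v5,v6) [-+-] → (1.49218, 0.259068, 0.0804)–(0.519252, 1.59816, 0.0804)  len=1.6552
  (v4,v8,v5) [--+] → (-2.0089, 1.7798, 0.0804)–(0.88366, 2.71964, 0.0804)  len=3.0414
  (v5,v8,v9) [+-+] → (-2.0089, 1.7798, 0.0804)–(-2.31346, 1.68084, 0.0804)  len=0.3202
  (v5,v9,v6) [++-] → (0.214692, 1.49921, 0.0804)–(0.519252, 1.59816, 0.0804)  len=0.3202
  (v6,v9,v10) [-+-] → (0.214692, 1.49921, 0.0804)–(-1.35945, 0.987756, 0.0804)  len=1.6551
  (v8,v12,v9) [--+] → (-2.31346, -1.36061, 0.0804)–(-2.31346, 1.68084, 0.0804)  len=3.0415
  (v9,v12,v13) [+-+] → (-2.31346, -1.36061, 0.0804)–(-2.31346, -1.68084, 0.0804)  len=0.3202
  (v9,v13,v10) [++-] → (-1.35945, 0.667524, 0.0804)–(-1.35945, 0.987756, 0.0804)  len=0.3202
  (v10,v13,v14) [-+-] → (-1.35945, 0.667524, 0.0804)–(-1.35945, -0.987756, 0.0804)  len=1.6553
  (v12,v16,v13) [--+] → (0.5791, -2.62068, 0.0804)–(-2.31346, -1.68084, 0.0804)  len=3.0414
  (v13,v16,v17) [+-+] → (0.5791, -2.62068, 0.0804)–(0.88366, -2.71964, 0.0804)  len=0.3202
  (v13,v17,v14) [++-] → (-1.05489, -1.08671, 0.0804)–(-1.35945, -0.987756, 0.0804)  len=0.3202
  (v14,v17,v18) [-+-] → (-1.05489, -1.08671, 0.0804)–(0.519252, -1.59816, 0.0804)  len=1.6551
  (v16,v0,v17) [--+] → (2.67138, -0.259068, 0.0804)–(0.88366, -2.71964, 0.0804)  len=3.0414
  (v17,v0,v1) [+-+] → (2.67138, -0.259068, 0.0804)–(2.8596, 0, 0.0804)  len=0.3202
  (v17,v1,v18) [++-] → (0.707472, -1.3391, 0.0804)–(0.519252, -1.59816, 0.0804)  len=0.3202
  (v18,v1,v2) [-+-] → (0.707472, -1.3391, 0.0804)–(1.6804, 0, 0.0804)  len=1.6552

Chained into 2 loop(s):
  loop 1: 10 segments, perimeter = 16.8083
  loop 2: 10 segments, perimeter = 9.8772
Total perimeter = 26.685


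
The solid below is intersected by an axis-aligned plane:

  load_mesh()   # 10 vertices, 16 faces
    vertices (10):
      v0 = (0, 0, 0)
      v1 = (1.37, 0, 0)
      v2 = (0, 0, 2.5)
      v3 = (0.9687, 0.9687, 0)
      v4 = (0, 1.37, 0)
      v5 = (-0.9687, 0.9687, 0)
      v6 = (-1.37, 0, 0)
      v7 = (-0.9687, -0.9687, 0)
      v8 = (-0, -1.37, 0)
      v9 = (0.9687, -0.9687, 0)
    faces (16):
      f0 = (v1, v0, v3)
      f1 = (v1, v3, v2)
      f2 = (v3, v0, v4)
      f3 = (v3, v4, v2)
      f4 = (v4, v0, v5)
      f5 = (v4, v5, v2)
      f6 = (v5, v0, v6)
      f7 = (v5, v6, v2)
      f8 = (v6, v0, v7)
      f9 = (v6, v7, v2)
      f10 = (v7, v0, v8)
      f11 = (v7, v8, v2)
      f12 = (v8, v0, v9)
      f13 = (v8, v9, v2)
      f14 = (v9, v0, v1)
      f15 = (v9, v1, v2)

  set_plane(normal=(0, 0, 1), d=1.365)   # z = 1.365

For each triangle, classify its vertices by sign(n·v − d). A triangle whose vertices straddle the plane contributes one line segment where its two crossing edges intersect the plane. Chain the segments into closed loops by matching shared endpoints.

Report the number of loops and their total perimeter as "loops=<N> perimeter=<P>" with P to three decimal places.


Straddling triangles (8 of 16):
  (v1,v3,v2) [--+] → (0.43979, 0.43979, 1.365)–(0.62198, 0, 1.365)  len=0.4760
  (v3,v4,v2) [--+] → (0, 0.62198, 1.365)–(0.43979, 0.43979, 1.365)  len=0.4760
  (v4,v5,v2) [--+] → (-0.43979, 0.43979, 1.365)–(0, 0.62198, 1.365)  len=0.4760
  (v5,v6,v2) [--+] → (-0.62198, 0, 1.365)–(-0.43979, 0.43979, 1.365)  len=0.4760
  (v6,v7,v2) [--+] → (-0.43979, -0.43979, 1.365)–(-0.62198, 0, 1.365)  len=0.4760
  (v7,v8,v2) [--+] → (0, -0.62198, 1.365)–(-0.43979, -0.43979, 1.365)  len=0.4760
  (v8,v9,v2) [--+] → (0.43979, -0.43979, 1.365)–(0, -0.62198, 1.365)  len=0.4760
  (v9,v1,v2) [--+] → (0.62198, 0, 1.365)–(0.43979, -0.43979, 1.365)  len=0.4760

Chained into 1 loop(s):
  loop 1: 8 segments, perimeter = 3.8083
Total perimeter = 3.808

loops=1 perimeter=3.808


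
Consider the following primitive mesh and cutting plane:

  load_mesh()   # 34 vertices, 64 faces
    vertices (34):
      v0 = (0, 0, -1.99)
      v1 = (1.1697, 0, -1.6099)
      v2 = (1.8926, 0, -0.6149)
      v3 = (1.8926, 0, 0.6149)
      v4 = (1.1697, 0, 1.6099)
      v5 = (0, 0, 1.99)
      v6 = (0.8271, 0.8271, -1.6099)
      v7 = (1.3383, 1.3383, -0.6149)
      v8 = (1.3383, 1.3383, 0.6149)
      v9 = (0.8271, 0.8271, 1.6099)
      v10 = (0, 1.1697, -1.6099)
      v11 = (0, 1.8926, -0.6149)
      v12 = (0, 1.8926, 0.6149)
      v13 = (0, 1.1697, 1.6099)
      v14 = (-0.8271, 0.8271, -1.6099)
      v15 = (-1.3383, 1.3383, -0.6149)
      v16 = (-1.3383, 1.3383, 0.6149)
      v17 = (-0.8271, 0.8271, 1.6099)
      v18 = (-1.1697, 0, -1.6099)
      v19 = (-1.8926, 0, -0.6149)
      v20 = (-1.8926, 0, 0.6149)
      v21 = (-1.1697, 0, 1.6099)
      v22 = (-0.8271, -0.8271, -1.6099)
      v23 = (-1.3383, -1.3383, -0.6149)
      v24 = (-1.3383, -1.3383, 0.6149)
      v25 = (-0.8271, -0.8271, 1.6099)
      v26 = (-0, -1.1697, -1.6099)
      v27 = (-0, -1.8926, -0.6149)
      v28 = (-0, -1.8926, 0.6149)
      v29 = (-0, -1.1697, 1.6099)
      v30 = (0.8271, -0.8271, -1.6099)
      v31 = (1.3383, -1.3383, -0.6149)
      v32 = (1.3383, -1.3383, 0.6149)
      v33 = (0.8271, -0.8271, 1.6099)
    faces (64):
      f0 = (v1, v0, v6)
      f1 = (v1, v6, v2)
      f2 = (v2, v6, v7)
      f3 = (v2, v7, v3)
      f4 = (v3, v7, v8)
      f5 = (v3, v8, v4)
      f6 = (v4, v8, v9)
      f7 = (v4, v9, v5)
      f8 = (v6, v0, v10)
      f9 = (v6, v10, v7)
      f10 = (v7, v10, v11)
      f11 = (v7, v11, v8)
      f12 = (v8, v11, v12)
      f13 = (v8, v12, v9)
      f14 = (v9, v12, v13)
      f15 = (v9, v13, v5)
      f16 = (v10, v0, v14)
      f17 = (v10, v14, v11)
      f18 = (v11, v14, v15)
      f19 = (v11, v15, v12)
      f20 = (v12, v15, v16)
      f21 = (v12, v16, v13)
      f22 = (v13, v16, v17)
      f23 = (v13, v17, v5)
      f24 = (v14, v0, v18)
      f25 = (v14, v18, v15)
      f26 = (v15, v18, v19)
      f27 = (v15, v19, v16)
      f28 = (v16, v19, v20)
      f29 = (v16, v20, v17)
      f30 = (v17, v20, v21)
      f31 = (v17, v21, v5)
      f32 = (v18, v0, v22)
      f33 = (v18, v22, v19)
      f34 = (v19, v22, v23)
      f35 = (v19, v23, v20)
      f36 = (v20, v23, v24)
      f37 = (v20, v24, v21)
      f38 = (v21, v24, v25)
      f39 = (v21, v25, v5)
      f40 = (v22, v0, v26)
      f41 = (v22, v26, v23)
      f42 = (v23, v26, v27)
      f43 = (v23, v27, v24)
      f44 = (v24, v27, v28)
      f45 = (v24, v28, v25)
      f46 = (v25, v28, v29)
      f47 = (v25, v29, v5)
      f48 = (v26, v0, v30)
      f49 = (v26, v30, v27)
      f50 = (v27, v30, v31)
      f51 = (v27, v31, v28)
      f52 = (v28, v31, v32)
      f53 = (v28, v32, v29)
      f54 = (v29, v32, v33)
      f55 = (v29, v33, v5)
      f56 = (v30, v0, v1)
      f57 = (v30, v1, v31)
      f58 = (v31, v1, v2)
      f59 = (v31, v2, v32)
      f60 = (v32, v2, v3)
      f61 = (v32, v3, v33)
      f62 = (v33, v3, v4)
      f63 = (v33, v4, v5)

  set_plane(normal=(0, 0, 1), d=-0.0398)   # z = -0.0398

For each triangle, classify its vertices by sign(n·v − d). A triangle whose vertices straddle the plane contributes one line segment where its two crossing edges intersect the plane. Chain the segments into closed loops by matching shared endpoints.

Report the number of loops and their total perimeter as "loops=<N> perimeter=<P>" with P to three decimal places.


loops=1 perimeter=11.588

Straddling triangles (16 of 64):
  (v2,v7,v3) [--+] → (1.59751, 0.712461, -0.0398)–(1.8926, 0, -0.0398)  len=0.7712
  (v3,v7,v8) [+-+] → (1.59751, 0.712461, -0.0398)–(1.3383, 1.3383, -0.0398)  len=0.6774
  (v7,v11,v8) [--+] → (0.625839, 1.63339, -0.0398)–(1.3383, 1.3383, -0.0398)  len=0.7712
  (v8,v11,v12) [+-+] → (0.625839, 1.63339, -0.0398)–(0, 1.8926, -0.0398)  len=0.6774
  (v11,v15,v12) [--+] → (-0.712461, 1.59751, -0.0398)–(0, 1.8926, -0.0398)  len=0.7712
  (v12,v15,v16) [+-+] → (-0.712461, 1.59751, -0.0398)–(-1.3383, 1.3383, -0.0398)  len=0.6774
  (v15,v19,v16) [--+] → (-1.63339, 0.625839, -0.0398)–(-1.3383, 1.3383, -0.0398)  len=0.7712
  (v16,v19,v20) [+-+] → (-1.63339, 0.625839, -0.0398)–(-1.8926, 0, -0.0398)  len=0.6774
  (v19,v23,v20) [--+] → (-1.59751, -0.712461, -0.0398)–(-1.8926, 0, -0.0398)  len=0.7712
  (v20,v23,v24) [+-+] → (-1.59751, -0.712461, -0.0398)–(-1.3383, -1.3383, -0.0398)  len=0.6774
  (v23,v27,v24) [--+] → (-0.625839, -1.63339, -0.0398)–(-1.3383, -1.3383, -0.0398)  len=0.7712
  (v24,v27,v28) [+-+] → (-0.625839, -1.63339, -0.0398)–(0, -1.8926, -0.0398)  len=0.6774
  (v27,v31,v28) [--+] → (0.712461, -1.59751, -0.0398)–(0, -1.8926, -0.0398)  len=0.7712
  (v28,v31,v32) [+-+] → (0.712461, -1.59751, -0.0398)–(1.3383, -1.3383, -0.0398)  len=0.6774
  (v31,v2,v32) [--+] → (1.63339, -0.625839, -0.0398)–(1.3383, -1.3383, -0.0398)  len=0.7712
  (v32,v2,v3) [+-+] → (1.63339, -0.625839, -0.0398)–(1.8926, 0, -0.0398)  len=0.6774

Chained into 1 loop(s):
  loop 1: 16 segments, perimeter = 11.5884
Total perimeter = 11.588


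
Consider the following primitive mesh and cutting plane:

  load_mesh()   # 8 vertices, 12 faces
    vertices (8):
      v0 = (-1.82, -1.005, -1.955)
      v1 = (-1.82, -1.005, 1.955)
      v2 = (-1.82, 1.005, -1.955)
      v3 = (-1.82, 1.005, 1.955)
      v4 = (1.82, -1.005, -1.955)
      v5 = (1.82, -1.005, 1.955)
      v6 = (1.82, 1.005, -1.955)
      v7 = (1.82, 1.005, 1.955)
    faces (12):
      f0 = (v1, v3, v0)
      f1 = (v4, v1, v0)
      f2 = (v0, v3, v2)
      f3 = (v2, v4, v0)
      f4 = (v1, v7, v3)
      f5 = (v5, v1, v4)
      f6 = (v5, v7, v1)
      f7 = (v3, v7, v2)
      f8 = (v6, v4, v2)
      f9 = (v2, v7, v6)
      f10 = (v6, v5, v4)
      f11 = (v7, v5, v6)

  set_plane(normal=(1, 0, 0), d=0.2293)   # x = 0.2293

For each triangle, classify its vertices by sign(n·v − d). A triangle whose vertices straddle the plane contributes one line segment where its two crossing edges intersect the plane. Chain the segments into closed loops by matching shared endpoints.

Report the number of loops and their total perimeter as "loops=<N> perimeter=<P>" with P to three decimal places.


loops=1 perimeter=11.840

Straddling triangles (8 of 12):
  (v4,v1,v0) [+--] → (0.2293, -1.005, -0.246309)–(0.2293, -1.005, -1.955)  len=1.7087
  (v2,v4,v0) [-+-] → (0.2293, -0.126619, -1.955)–(0.2293, -1.005, -1.955)  len=0.8784
  (v1,v7,v3) [-+-] → (0.2293, 0.126619, 1.955)–(0.2293, 1.005, 1.955)  len=0.8784
  (v5,v1,v4) [+-+] → (0.2293, -1.005, 1.955)–(0.2293, -1.005, -0.246309)  len=2.2013
  (v5,v7,v1) [++-] → (0.2293, 0.126619, 1.955)–(0.2293, -1.005, 1.955)  len=1.1316
  (v3,v7,v2) [-+-] → (0.2293, 1.005, 1.955)–(0.2293, 1.005, 0.246309)  len=1.7087
  (v6,v4,v2) [++-] → (0.2293, -0.126619, -1.955)–(0.2293, 1.005, -1.955)  len=1.1316
  (v2,v7,v6) [-++] → (0.2293, 1.005, 0.246309)–(0.2293, 1.005, -1.955)  len=2.2013

Chained into 1 loop(s):
  loop 1: 8 segments, perimeter = 11.8400
Total perimeter = 11.840


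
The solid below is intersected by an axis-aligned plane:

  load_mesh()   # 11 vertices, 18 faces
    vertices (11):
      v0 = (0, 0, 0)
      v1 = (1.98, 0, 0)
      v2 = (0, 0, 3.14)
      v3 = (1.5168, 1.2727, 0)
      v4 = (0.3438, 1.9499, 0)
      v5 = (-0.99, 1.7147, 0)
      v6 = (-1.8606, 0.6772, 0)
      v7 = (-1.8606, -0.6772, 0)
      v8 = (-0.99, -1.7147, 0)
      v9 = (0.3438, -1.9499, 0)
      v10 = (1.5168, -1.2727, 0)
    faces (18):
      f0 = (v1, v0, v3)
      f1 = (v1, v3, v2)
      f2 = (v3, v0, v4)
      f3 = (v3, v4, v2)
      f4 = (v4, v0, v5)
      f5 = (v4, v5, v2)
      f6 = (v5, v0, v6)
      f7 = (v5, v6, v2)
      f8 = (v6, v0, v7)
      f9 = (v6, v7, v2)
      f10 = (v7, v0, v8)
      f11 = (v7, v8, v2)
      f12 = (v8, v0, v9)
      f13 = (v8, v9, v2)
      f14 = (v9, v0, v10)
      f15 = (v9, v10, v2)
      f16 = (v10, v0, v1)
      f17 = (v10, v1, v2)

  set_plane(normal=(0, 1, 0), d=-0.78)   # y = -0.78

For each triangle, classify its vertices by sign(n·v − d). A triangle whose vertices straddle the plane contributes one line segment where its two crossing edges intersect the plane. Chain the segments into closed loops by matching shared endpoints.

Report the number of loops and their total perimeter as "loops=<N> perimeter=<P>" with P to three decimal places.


Straddling triangles (8 of 18):
  (v7,v0,v8) [++-] → (-0.450341, -0.78, 0)–(-1.77434, -0.78, 0)  len=1.3240
  (v7,v8,v2) [+-+] → (-1.77434, -0.78, 0)–(-0.450341, -0.78, 1.71165)  len=2.1640
  (v8,v0,v9) [-+-] → (-0.450341, -0.78, 0)–(0.137527, -0.78, 0)  len=0.5879
  (v8,v9,v2) [--+] → (0.137527, -0.78, 1.88394)–(-0.450341, -0.78, 1.71165)  len=0.6126
  (v9,v0,v10) [-+-] → (0.137527, -0.78, 0)–(0.929602, -0.78, 0)  len=0.7921
  (v9,v10,v2) [--+] → (0.929602, -0.78, 1.21559)–(0.137527, -0.78, 1.88394)  len=1.0364
  (v10,v0,v1) [-++] → (0.929602, -0.78, 0)–(1.69612, -0.78, 0)  len=0.7665
  (v10,v1,v2) [-++] → (1.69612, -0.78, 0)–(0.929602, -0.78, 1.21559)  len=1.4371

Chained into 1 loop(s):
  loop 1: 8 segments, perimeter = 8.7205
Total perimeter = 8.720

loops=1 perimeter=8.720


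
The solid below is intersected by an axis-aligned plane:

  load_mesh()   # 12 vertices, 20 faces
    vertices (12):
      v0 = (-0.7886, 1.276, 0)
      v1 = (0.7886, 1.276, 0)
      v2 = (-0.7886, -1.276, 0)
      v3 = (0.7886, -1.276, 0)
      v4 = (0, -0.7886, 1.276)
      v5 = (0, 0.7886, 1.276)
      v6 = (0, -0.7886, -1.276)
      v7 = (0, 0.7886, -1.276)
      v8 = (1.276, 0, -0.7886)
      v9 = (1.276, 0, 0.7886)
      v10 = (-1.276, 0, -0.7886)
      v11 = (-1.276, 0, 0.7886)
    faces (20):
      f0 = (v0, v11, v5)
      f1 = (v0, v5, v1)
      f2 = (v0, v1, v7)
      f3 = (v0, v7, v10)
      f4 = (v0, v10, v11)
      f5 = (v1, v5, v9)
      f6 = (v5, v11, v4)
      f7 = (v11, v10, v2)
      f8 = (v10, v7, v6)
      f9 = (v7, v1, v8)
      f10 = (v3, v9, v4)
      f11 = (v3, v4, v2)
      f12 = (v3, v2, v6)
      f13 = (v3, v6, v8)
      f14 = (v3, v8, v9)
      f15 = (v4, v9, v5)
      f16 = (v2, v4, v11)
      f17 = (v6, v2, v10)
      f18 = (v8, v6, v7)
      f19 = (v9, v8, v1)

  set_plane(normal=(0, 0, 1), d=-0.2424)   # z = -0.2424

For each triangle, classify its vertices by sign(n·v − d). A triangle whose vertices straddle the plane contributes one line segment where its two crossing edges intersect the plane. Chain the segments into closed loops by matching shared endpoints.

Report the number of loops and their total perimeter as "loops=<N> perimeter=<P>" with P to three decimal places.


Straddling triangles (10 of 20):
  (v0,v1,v7) [++-] → (0.638791, 1.18341, -0.2424)–(-0.638791, 1.18341, -0.2424)  len=1.2776
  (v0,v7,v10) [+--] → (-0.638791, 1.18341, -0.2424)–(-0.938417, 0.883783, -0.2424)  len=0.4237
  (v0,v10,v11) [+-+] → (-0.938417, 0.883783, -0.2424)–(-1.276, 0, -0.2424)  len=0.9461
  (v11,v10,v2) [+-+] → (-1.276, 0, -0.2424)–(-0.938417, -0.883783, -0.2424)  len=0.9461
  (v7,v1,v8) [-+-] → (0.638791, 1.18341, -0.2424)–(0.938417, 0.883783, -0.2424)  len=0.4237
  (v3,v2,v6) [++-] → (-0.638791, -1.18341, -0.2424)–(0.638791, -1.18341, -0.2424)  len=1.2776
  (v3,v6,v8) [+--] → (0.638791, -1.18341, -0.2424)–(0.938417, -0.883783, -0.2424)  len=0.4237
  (v3,v8,v9) [+-+] → (0.938417, -0.883783, -0.2424)–(1.276, 0, -0.2424)  len=0.9461
  (v6,v2,v10) [-+-] → (-0.638791, -1.18341, -0.2424)–(-0.938417, -0.883783, -0.2424)  len=0.4237
  (v9,v8,v1) [+-+] → (1.276, 0, -0.2424)–(0.938417, 0.883783, -0.2424)  len=0.9461

Chained into 1 loop(s):
  loop 1: 10 segments, perimeter = 8.0344
Total perimeter = 8.034

loops=1 perimeter=8.034


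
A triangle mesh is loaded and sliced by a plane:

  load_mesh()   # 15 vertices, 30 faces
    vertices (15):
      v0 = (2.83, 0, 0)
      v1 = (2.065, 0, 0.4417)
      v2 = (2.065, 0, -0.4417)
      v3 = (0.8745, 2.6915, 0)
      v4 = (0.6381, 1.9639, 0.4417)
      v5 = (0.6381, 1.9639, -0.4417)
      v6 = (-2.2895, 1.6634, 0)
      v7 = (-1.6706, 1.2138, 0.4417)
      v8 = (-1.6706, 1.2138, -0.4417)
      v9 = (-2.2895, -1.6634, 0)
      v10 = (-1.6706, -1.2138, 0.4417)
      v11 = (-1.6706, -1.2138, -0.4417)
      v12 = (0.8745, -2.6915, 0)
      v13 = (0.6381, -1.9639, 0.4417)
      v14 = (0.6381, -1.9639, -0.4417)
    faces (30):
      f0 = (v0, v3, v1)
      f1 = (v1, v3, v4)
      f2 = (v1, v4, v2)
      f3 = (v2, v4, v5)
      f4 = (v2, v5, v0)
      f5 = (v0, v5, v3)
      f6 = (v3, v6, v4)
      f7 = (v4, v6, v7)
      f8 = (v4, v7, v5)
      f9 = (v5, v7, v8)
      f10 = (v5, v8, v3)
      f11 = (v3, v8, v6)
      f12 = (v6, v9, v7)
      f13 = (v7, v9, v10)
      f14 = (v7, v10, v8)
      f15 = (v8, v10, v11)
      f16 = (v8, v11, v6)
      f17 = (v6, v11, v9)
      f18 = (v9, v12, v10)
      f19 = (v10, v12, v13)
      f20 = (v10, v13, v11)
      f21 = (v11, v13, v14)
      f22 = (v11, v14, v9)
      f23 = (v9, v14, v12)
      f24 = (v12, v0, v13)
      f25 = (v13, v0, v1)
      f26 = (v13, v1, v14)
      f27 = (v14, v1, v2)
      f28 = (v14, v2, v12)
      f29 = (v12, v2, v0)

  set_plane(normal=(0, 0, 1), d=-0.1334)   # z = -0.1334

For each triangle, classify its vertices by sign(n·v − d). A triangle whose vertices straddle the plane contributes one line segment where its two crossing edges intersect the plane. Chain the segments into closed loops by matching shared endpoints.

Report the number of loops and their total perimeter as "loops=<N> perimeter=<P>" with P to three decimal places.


loops=2 perimeter=27.414

Straddling triangles (20 of 30):
  (v1,v4,v2) [++-] → (1.56702, 0.685386, -0.1334)–(2.065, 0, -0.1334)  len=0.8472
  (v2,v4,v5) [-+-] → (1.56702, 0.685386, -0.1334)–(0.6381, 1.9639, -0.1334)  len=1.5803
  (v2,v5,v0) [--+] → (2.16801, 0.593127, -0.1334)–(2.59896, 0, -0.1334)  len=0.7332
  (v0,v5,v3) [+-+] → (2.16801, 0.593127, -0.1334)–(0.803104, 2.47175, -0.1334)  len=2.3221
  (v4,v7,v5) [++-] → (-0.167619, 1.70212, -0.1334)–(0.6381, 1.9639, -0.1334)  len=0.8472
  (v5,v7,v8) [-+-] → (-0.167619, 1.70212, -0.1334)–(-1.6706, 1.2138, -0.1334)  len=1.5803
  (v5,v8,v3) [--+] → (0.105842, 2.24521, -0.1334)–(0.803104, 2.47175, -0.1334)  len=0.7331
  (v3,v8,v6) [+-+] → (0.105842, 2.24521, -0.1334)–(-2.10258, 1.52761, -0.1334)  len=2.3221
  (v7,v10,v8) [++-] → (-1.6706, 0.366586, -0.1334)–(-1.6706, 1.2138, -0.1334)  len=0.8472
  (v8,v10,v11) [-+-] → (-1.6706, 0.366586, -0.1334)–(-1.6706, -1.2138, -0.1334)  len=1.5804
  (v8,v11,v6) [--+] → (-2.10258, 0.794443, -0.1334)–(-2.10258, 1.52761, -0.1334)  len=0.7332
  (v6,v11,v9) [+-+] → (-2.10258, 0.794443, -0.1334)–(-2.10258, -1.52761, -0.1334)  len=2.3221
  (v10,v13,v11) [++-] → (-0.864881, -1.47558, -0.1334)–(-1.6706, -1.2138, -0.1334)  len=0.8472
  (v11,v13,v14) [-+-] → (-0.864881, -1.47558, -0.1334)–(0.6381, -1.9639, -0.1334)  len=1.5803
  (v11,v14,v9) [--+] → (-1.40532, -1.75416, -0.1334)–(-2.10258, -1.52761, -0.1334)  len=0.7331
  (v9,v14,v12) [+-+] → (-1.40532, -1.75416, -0.1334)–(0.803104, -2.47175, -0.1334)  len=2.3221
  (v13,v1,v14) [++-] → (1.13608, -1.27851, -0.1334)–(0.6381, -1.9639, -0.1334)  len=0.8472
  (v14,v1,v2) [-+-] → (1.13608, -1.27851, -0.1334)–(2.065, 0, -0.1334)  len=1.5803
  (v14,v2,v12) [--+] → (1.23405, -1.87863, -0.1334)–(0.803104, -2.47175, -0.1334)  len=0.7332
  (v12,v2,v0) [+-+] → (1.23405, -1.87863, -0.1334)–(2.59896, 0, -0.1334)  len=2.3221

Chained into 2 loop(s):
  loop 1: 10 segments, perimeter = 12.1377
  loop 2: 10 segments, perimeter = 15.2762
Total perimeter = 27.414


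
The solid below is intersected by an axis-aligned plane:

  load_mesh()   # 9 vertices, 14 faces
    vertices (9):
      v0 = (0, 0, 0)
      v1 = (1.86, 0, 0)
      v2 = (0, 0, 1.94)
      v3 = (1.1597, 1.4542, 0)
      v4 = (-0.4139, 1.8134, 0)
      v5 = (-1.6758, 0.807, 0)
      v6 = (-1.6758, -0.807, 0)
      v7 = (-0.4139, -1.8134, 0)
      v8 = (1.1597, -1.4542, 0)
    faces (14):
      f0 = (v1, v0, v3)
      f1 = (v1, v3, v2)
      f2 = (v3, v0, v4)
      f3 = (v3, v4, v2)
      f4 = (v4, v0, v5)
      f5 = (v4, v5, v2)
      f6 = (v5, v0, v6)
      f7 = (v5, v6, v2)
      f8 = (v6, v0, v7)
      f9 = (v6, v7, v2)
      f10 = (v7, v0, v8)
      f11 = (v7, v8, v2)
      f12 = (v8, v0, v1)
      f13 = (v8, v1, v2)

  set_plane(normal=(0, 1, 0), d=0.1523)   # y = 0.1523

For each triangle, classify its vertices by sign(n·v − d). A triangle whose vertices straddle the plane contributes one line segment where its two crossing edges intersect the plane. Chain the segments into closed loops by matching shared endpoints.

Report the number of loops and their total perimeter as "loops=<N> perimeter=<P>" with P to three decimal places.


Straddling triangles (8 of 14):
  (v1,v0,v3) [--+] → (0.121457, 0.1523, 0)–(1.78666, 0.1523, 0)  len=1.6652
  (v1,v3,v2) [-+-] → (1.78666, 0.1523, 0)–(0.121457, 0.1523, 1.73682)  len=2.4061
  (v3,v0,v4) [+-+] → (0.121457, 0.1523, 0)–(-0.0347618, 0.1523, 0)  len=0.1562
  (v3,v4,v2) [++-] → (-0.0347618, 0.1523, 1.77707)–(0.121457, 0.1523, 1.73682)  len=0.1613
  (v4,v0,v5) [+-+] → (-0.0347618, 0.1523, 0)–(-0.316263, 0.1523, 0)  len=0.2815
  (v4,v5,v2) [++-] → (-0.316263, 0.1523, 1.57388)–(-0.0347618, 0.1523, 1.77707)  len=0.3472
  (v5,v0,v6) [+--] → (-0.316263, 0.1523, 0)–(-1.6758, 0.1523, 0)  len=1.3595
  (v5,v6,v2) [+--] → (-1.6758, 0.1523, 0)–(-0.316263, 0.1523, 1.57388)  len=2.0798

Chained into 1 loop(s):
  loop 1: 8 segments, perimeter = 8.4568
Total perimeter = 8.457

loops=1 perimeter=8.457


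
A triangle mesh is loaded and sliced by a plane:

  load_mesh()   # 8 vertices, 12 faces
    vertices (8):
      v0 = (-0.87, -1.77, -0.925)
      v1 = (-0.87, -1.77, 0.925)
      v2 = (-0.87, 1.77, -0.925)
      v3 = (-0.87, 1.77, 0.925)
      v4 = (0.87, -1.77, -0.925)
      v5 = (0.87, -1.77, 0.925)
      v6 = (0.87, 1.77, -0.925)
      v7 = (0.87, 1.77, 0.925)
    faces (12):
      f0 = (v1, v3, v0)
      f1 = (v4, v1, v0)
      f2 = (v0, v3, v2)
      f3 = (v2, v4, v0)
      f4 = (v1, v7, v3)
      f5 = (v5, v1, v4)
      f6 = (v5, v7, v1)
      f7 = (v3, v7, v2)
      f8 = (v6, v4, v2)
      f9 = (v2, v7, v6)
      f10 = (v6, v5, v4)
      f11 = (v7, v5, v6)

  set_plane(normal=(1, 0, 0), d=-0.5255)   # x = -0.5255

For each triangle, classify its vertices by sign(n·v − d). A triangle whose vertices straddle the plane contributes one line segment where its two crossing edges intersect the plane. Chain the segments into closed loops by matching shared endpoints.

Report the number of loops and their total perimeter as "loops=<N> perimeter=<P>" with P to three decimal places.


loops=1 perimeter=10.780

Straddling triangles (8 of 12):
  (v4,v1,v0) [+--] → (-0.5255, -1.77, 0.558721)–(-0.5255, -1.77, -0.925)  len=1.4837
  (v2,v4,v0) [-+-] → (-0.5255, 1.06912, -0.925)–(-0.5255, -1.77, -0.925)  len=2.8391
  (v1,v7,v3) [-+-] → (-0.5255, -1.06912, 0.925)–(-0.5255, 1.77, 0.925)  len=2.8391
  (v5,v1,v4) [+-+] → (-0.5255, -1.77, 0.925)–(-0.5255, -1.77, 0.558721)  len=0.3663
  (v5,v7,v1) [++-] → (-0.5255, -1.06912, 0.925)–(-0.5255, -1.77, 0.925)  len=0.7009
  (v3,v7,v2) [-+-] → (-0.5255, 1.77, 0.925)–(-0.5255, 1.77, -0.558721)  len=1.4837
  (v6,v4,v2) [++-] → (-0.5255, 1.06912, -0.925)–(-0.5255, 1.77, -0.925)  len=0.7009
  (v2,v7,v6) [-++] → (-0.5255, 1.77, -0.558721)–(-0.5255, 1.77, -0.925)  len=0.3663

Chained into 1 loop(s):
  loop 1: 8 segments, perimeter = 10.7800
Total perimeter = 10.780
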